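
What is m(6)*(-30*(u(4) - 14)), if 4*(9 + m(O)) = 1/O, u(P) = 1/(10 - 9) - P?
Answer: -18275/4 ≈ -4568.8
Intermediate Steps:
u(P) = 1 - P (u(P) = 1/1 - P = 1 - P)
m(O) = -9 + 1/(4*O)
m(6)*(-30*(u(4) - 14)) = (-9 + (¼)/6)*(-30*((1 - 1*4) - 14)) = (-9 + (¼)*(⅙))*(-30*((1 - 4) - 14)) = (-9 + 1/24)*(-30*(-3 - 14)) = -(-1075)*(-17)/4 = -215/24*510 = -18275/4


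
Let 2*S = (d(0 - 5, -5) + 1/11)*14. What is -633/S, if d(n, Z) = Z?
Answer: 2321/126 ≈ 18.421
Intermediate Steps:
S = -378/11 (S = ((-5 + 1/11)*14)/2 = (-54/11*14)/2 = (½)*(-756/11) = -378/11 ≈ -34.364)
-633/S = -633/(-378/11) = -633*(-11/378) = 2321/126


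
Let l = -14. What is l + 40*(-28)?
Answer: -1134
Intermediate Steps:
l + 40*(-28) = -14 + 40*(-28) = -14 - 1120 = -1134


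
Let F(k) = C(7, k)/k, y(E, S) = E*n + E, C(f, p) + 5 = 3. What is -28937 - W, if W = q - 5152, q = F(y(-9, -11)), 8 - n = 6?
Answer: -642197/27 ≈ -23785.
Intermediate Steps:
n = 2 (n = 8 - 1*6 = 8 - 6 = 2)
C(f, p) = -2 (C(f, p) = -5 + 3 = -2)
y(E, S) = 3*E (y(E, S) = E*2 + E = 2*E + E = 3*E)
F(k) = -2/k
q = 2/27 (q = -2/(3*(-9)) = -2/(-27) = -2*(-1/27) = 2/27 ≈ 0.074074)
W = -139102/27 (W = 2/27 - 5152 = -139102/27 ≈ -5151.9)
-28937 - W = -28937 - 1*(-139102/27) = -28937 + 139102/27 = -642197/27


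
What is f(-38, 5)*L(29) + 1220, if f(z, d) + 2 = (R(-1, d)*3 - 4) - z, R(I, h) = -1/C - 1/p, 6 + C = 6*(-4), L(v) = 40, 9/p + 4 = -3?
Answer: 7792/3 ≈ 2597.3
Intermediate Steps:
p = -9/7 (p = 9/(-4 - 3) = 9/(-7) = 9*(-1/7) = -9/7 ≈ -1.2857)
C = -30 (C = -6 + 6*(-4) = -6 - 24 = -30)
R(I, h) = 73/90 (R(I, h) = -1/(-30) - 1/(-9/7) = -1*(-1/30) - 1*(-7/9) = 1/30 + 7/9 = 73/90)
f(z, d) = -107/30 - z (f(z, d) = -2 + (((73/90)*3 - 4) - z) = -2 + ((73/30 - 4) - z) = -2 + (-47/30 - z) = -107/30 - z)
f(-38, 5)*L(29) + 1220 = (-107/30 - 1*(-38))*40 + 1220 = (-107/30 + 38)*40 + 1220 = (1033/30)*40 + 1220 = 4132/3 + 1220 = 7792/3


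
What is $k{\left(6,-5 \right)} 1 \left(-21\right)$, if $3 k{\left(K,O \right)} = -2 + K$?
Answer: $-28$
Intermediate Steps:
$k{\left(K,O \right)} = - \frac{2}{3} + \frac{K}{3}$ ($k{\left(K,O \right)} = \frac{-2 + K}{3} = - \frac{2}{3} + \frac{K}{3}$)
$k{\left(6,-5 \right)} 1 \left(-21\right) = \left(- \frac{2}{3} + \frac{1}{3} \cdot 6\right) 1 \left(-21\right) = \left(- \frac{2}{3} + 2\right) 1 \left(-21\right) = \frac{4}{3} \cdot 1 \left(-21\right) = \frac{4}{3} \left(-21\right) = -28$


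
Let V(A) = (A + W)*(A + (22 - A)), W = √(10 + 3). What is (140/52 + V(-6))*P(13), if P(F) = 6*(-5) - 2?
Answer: 53792/13 - 704*√13 ≈ 1599.5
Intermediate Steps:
P(F) = -32 (P(F) = -30 - 2 = -32)
W = √13 ≈ 3.6056
V(A) = 22*A + 22*√13 (V(A) = (A + √13)*(A + (22 - A)) = (A + √13)*22 = 22*A + 22*√13)
(140/52 + V(-6))*P(13) = (140/52 + (22*(-6) + 22*√13))*(-32) = (140*(1/52) + (-132 + 22*√13))*(-32) = (35/13 + (-132 + 22*√13))*(-32) = (-1681/13 + 22*√13)*(-32) = 53792/13 - 704*√13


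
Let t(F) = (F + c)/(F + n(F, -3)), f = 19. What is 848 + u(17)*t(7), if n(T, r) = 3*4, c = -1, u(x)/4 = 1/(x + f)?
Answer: 48338/57 ≈ 848.04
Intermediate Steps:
u(x) = 4/(19 + x) (u(x) = 4/(x + 19) = 4/(19 + x))
n(T, r) = 12
t(F) = (-1 + F)/(12 + F) (t(F) = (F - 1)/(F + 12) = (-1 + F)/(12 + F))
848 + u(17)*t(7) = 848 + (4/(19 + 17))*((-1 + 7)/(12 + 7)) = 848 + (4/36)*(6/19) = 848 + (4*(1/36))*((1/19)*6) = 848 + (1/9)*(6/19) = 848 + 2/57 = 48338/57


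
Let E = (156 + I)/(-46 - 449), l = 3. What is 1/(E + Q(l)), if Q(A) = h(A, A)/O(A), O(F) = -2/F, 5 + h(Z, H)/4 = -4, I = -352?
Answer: 495/26926 ≈ 0.018384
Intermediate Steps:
h(Z, H) = -36 (h(Z, H) = -20 + 4*(-4) = -20 - 16 = -36)
Q(A) = 18*A (Q(A) = -36*(-A/2) = -(-18)*A = 18*A)
E = 196/495 (E = (156 - 352)/(-46 - 449) = -196/(-495) = -196*(-1/495) = 196/495 ≈ 0.39596)
1/(E + Q(l)) = 1/(196/495 + 18*3) = 1/(196/495 + 54) = 1/(26926/495) = 495/26926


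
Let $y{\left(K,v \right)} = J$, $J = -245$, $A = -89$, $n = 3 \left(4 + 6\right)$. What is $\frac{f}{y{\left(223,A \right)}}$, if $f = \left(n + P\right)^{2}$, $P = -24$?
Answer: $- \frac{36}{245} \approx -0.14694$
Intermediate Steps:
$n = 30$ ($n = 3 \cdot 10 = 30$)
$f = 36$ ($f = \left(30 - 24\right)^{2} = 6^{2} = 36$)
$y{\left(K,v \right)} = -245$
$\frac{f}{y{\left(223,A \right)}} = \frac{36}{-245} = 36 \left(- \frac{1}{245}\right) = - \frac{36}{245}$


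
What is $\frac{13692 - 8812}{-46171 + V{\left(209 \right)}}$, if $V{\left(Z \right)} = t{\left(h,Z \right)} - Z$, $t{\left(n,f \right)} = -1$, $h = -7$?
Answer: $- \frac{4880}{46381} \approx -0.10522$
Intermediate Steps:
$V{\left(Z \right)} = -1 - Z$
$\frac{13692 - 8812}{-46171 + V{\left(209 \right)}} = \frac{13692 - 8812}{-46171 - 210} = \frac{4880}{-46381} = 4880 \left(- \frac{1}{46381}\right) = - \frac{4880}{46381}$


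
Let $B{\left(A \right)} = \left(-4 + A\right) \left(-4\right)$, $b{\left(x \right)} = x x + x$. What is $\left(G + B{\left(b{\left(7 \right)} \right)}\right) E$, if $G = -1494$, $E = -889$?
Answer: $1513078$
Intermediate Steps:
$b{\left(x \right)} = x + x^{2}$ ($b{\left(x \right)} = x^{2} + x = x + x^{2}$)
$B{\left(A \right)} = 16 - 4 A$
$\left(G + B{\left(b{\left(7 \right)} \right)}\right) E = \left(-1494 + \left(16 - 4 \cdot 7 \left(1 + 7\right)\right)\right) \left(-889\right) = \left(-1494 + \left(16 - 4 \cdot 7 \cdot 8\right)\right) \left(-889\right) = \left(-1494 + \left(16 - 224\right)\right) \left(-889\right) = \left(-1494 - 208\right) \left(-889\right) = \left(-1702\right) \left(-889\right) = 1513078$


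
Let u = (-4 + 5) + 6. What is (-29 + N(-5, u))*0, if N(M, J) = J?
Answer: 0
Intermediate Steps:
u = 7 (u = 1 + 6 = 7)
(-29 + N(-5, u))*0 = (-29 + 7)*0 = -22*0 = 0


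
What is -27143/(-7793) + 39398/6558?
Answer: 242516204/25553247 ≈ 9.4906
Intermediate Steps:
-27143/(-7793) + 39398/6558 = -27143*(-1/7793) + 39398*(1/6558) = 27143/7793 + 19699/3279 = 242516204/25553247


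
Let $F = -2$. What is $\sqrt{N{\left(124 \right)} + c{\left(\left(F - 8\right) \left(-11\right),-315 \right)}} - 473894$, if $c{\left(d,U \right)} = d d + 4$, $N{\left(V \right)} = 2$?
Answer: $-473894 + \sqrt{12106} \approx -4.7378 \cdot 10^{5}$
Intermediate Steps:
$c{\left(d,U \right)} = 4 + d^{2}$ ($c{\left(d,U \right)} = d^{2} + 4 = 4 + d^{2}$)
$\sqrt{N{\left(124 \right)} + c{\left(\left(F - 8\right) \left(-11\right),-315 \right)}} - 473894 = \sqrt{2 + \left(4 + \left(\left(-2 - 8\right) \left(-11\right)\right)^{2}\right)} - 473894 = \sqrt{2 + \left(4 + \left(\left(-10\right) \left(-11\right)\right)^{2}\right)} - 473894 = \sqrt{2 + \left(4 + 110^{2}\right)} - 473894 = \sqrt{2 + \left(4 + 12100\right)} - 473894 = \sqrt{2 + 12104} - 473894 = \sqrt{12106} - 473894 = -473894 + \sqrt{12106}$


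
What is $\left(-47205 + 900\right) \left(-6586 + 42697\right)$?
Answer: $-1672119855$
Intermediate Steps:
$\left(-47205 + 900\right) \left(-6586 + 42697\right) = \left(-46305\right) 36111 = -1672119855$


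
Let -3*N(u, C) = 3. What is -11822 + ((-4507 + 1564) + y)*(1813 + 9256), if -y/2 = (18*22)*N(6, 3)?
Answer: -23821241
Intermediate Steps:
N(u, C) = -1 (N(u, C) = -⅓*3 = -1)
y = 792 (y = -2*18*22*(-1) = -792*(-1) = -2*(-396) = 792)
-11822 + ((-4507 + 1564) + y)*(1813 + 9256) = -11822 + ((-4507 + 1564) + 792)*(1813 + 9256) = -11822 + (-2943 + 792)*11069 = -11822 - 2151*11069 = -11822 - 23809419 = -23821241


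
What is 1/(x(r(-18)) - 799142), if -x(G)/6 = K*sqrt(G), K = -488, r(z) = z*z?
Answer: -1/746438 ≈ -1.3397e-6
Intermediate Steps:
r(z) = z**2
x(G) = 2928*sqrt(G) (x(G) = -(-2928)*sqrt(G) = 2928*sqrt(G))
1/(x(r(-18)) - 799142) = 1/(2928*sqrt((-18)**2) - 799142) = 1/(2928*sqrt(324) - 799142) = 1/(2928*18 - 799142) = 1/(52704 - 799142) = 1/(-746438) = -1/746438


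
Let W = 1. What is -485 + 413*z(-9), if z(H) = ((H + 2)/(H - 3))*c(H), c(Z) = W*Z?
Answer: -10613/4 ≈ -2653.3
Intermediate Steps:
c(Z) = Z (c(Z) = 1*Z = Z)
z(H) = H*(2 + H)/(-3 + H) (z(H) = ((H + 2)/(H - 3))*H = ((2 + H)/(-3 + H))*H = H*(2 + H)/(-3 + H))
-485 + 413*z(-9) = -485 + 413*(-9*(2 - 9)/(-3 - 9)) = -485 + 413*(-9*(-7)/(-12)) = -485 + 413*(-9*(-1/12)*(-7)) = -485 + 413*(-21/4) = -485 - 8673/4 = -10613/4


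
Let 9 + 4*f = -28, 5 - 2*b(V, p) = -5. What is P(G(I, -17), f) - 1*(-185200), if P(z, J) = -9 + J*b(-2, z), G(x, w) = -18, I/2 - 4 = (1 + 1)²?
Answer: 740579/4 ≈ 1.8514e+5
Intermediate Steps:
I = 16 (I = 8 + 2*(1 + 1)² = 8 + 2*2² = 8 + 2*4 = 8 + 8 = 16)
b(V, p) = 5 (b(V, p) = 5/2 - ½*(-5) = 5/2 + 5/2 = 5)
f = -37/4 (f = -9/4 + (¼)*(-28) = -9/4 - 7 = -37/4 ≈ -9.2500)
P(z, J) = -9 + 5*J (P(z, J) = -9 + J*5 = -9 + 5*J)
P(G(I, -17), f) - 1*(-185200) = (-9 + 5*(-37/4)) - 1*(-185200) = (-9 - 185/4) + 185200 = -221/4 + 185200 = 740579/4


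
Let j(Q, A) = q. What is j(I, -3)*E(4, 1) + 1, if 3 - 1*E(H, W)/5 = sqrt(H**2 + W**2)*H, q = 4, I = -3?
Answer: 61 - 80*sqrt(17) ≈ -268.85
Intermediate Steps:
j(Q, A) = 4
E(H, W) = 15 - 5*H*sqrt(H**2 + W**2) (E(H, W) = 15 - 5*sqrt(H**2 + W**2)*H = 15 - 5*H*sqrt(H**2 + W**2))
j(I, -3)*E(4, 1) + 1 = 4*(15 - 5*4*sqrt(4**2 + 1**2)) + 1 = 4*(15 - 5*4*sqrt(16 + 1)) + 1 = 4*(15 - 5*4*sqrt(17)) + 1 = 4*(15 - 20*sqrt(17)) + 1 = (60 - 80*sqrt(17)) + 1 = 61 - 80*sqrt(17)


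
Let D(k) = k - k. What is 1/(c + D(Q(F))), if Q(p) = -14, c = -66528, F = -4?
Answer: -1/66528 ≈ -1.5031e-5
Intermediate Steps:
D(k) = 0
1/(c + D(Q(F))) = 1/(-66528 + 0) = 1/(-66528) = -1/66528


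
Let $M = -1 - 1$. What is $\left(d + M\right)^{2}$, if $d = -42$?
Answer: $1936$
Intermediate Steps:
$M = -2$
$\left(d + M\right)^{2} = \left(-42 - 2\right)^{2} = \left(-44\right)^{2} = 1936$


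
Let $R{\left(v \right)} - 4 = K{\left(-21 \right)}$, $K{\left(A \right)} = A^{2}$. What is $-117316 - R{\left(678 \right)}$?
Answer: $-117761$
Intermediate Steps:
$R{\left(v \right)} = 445$ ($R{\left(v \right)} = 4 + \left(-21\right)^{2} = 4 + 441 = 445$)
$-117316 - R{\left(678 \right)} = -117316 - 445 = -117761$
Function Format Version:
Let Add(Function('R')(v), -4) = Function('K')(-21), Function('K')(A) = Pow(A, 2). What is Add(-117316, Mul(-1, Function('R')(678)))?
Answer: -117761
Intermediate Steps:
Function('R')(v) = 445 (Function('R')(v) = Add(4, Pow(-21, 2)) = Add(4, 441) = 445)
Add(-117316, Mul(-1, Function('R')(678))) = Add(-117316, Mul(-1, 445)) = Add(-117316, -445) = -117761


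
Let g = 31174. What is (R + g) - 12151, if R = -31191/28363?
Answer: 539518158/28363 ≈ 19022.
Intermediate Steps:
R = -31191/28363 (R = -31191*1/28363 = -31191/28363 ≈ -1.0997)
(R + g) - 12151 = (-31191/28363 + 31174) - 12151 = 884156971/28363 - 12151 = 539518158/28363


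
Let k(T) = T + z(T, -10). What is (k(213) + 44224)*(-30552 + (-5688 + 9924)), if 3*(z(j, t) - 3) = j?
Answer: -1171351476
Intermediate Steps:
z(j, t) = 3 + j/3
k(T) = 3 + 4*T/3 (k(T) = T + (3 + T/3) = 3 + 4*T/3)
(k(213) + 44224)*(-30552 + (-5688 + 9924)) = ((3 + (4/3)*213) + 44224)*(-30552 + (-5688 + 9924)) = ((3 + 284) + 44224)*(-30552 + 4236) = (287 + 44224)*(-26316) = 44511*(-26316) = -1171351476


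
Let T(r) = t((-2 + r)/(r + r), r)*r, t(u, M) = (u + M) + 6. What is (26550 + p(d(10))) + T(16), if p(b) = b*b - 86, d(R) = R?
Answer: 26923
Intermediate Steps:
t(u, M) = 6 + M + u (t(u, M) = (M + u) + 6 = 6 + M + u)
p(b) = -86 + b² (p(b) = b² - 86 = -86 + b²)
T(r) = r*(6 + r + (-2 + r)/(2*r)) (T(r) = (6 + r + (-2 + r)/(r + r))*r = (6 + r + (-2 + r)/((2*r)))*r = (6 + r + (-2 + r)*(1/(2*r)))*r = (6 + r + (-2 + r)/(2*r))*r = r*(6 + r + (-2 + r)/(2*r)))
(26550 + p(d(10))) + T(16) = (26550 + (-86 + 10²)) + (-1 + 16² + (13/2)*16) = (26550 + (-86 + 100)) + (-1 + 256 + 104) = (26550 + 14) + 359 = 26564 + 359 = 26923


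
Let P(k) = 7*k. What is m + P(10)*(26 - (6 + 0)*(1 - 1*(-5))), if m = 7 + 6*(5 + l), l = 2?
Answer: -651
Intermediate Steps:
m = 49 (m = 7 + 6*(5 + 2) = 7 + 6*7 = 7 + 42 = 49)
m + P(10)*(26 - (6 + 0)*(1 - 1*(-5))) = 49 + (7*10)*(26 - (6 + 0)*(1 - 1*(-5))) = 49 + 70*(26 - 6*(1 + 5)) = 49 + 70*(26 - 6*6) = 49 + 70*(26 - 1*36) = 49 + 70*(26 - 36) = 49 + 70*(-10) = 49 - 700 = -651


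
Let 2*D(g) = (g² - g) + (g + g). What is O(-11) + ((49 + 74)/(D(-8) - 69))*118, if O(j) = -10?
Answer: -364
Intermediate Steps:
D(g) = g/2 + g²/2 (D(g) = ((g² - g) + (g + g))/2 = ((g² - g) + 2*g)/2 = (g + g²)/2 = g/2 + g²/2)
O(-11) + ((49 + 74)/(D(-8) - 69))*118 = -10 + ((49 + 74)/((½)*(-8)*(1 - 8) - 69))*118 = -10 + (123/((½)*(-8)*(-7) - 69))*118 = -10 + (123/(28 - 69))*118 = -10 + (123/(-41))*118 = -10 + (123*(-1/41))*118 = -10 - 3*118 = -10 - 354 = -364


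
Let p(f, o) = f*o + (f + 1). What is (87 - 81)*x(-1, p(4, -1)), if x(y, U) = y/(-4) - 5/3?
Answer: -17/2 ≈ -8.5000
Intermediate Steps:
p(f, o) = 1 + f + f*o (p(f, o) = f*o + (1 + f) = 1 + f + f*o)
x(y, U) = -5/3 - y/4 (x(y, U) = y*(-¼) - 5*⅓ = -y/4 - 5/3 = -5/3 - y/4)
(87 - 81)*x(-1, p(4, -1)) = (87 - 81)*(-5/3 - ¼*(-1)) = 6*(-5/3 + ¼) = 6*(-17/12) = -17/2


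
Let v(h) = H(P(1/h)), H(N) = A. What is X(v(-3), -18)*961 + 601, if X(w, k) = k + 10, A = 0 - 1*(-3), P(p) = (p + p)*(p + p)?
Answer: -7087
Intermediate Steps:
P(p) = 4*p² (P(p) = (2*p)*(2*p) = 4*p²)
A = 3 (A = 0 + 3 = 3)
H(N) = 3
v(h) = 3
X(w, k) = 10 + k
X(v(-3), -18)*961 + 601 = (10 - 18)*961 + 601 = -8*961 + 601 = -7688 + 601 = -7087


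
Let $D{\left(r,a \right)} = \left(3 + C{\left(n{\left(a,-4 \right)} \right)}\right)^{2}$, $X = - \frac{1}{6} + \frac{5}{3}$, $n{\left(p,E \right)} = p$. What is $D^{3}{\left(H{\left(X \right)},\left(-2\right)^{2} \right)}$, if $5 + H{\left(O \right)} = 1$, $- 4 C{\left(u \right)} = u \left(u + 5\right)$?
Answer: $46656$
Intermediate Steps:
$X = \frac{3}{2}$ ($X = \left(-1\right) \frac{1}{6} + 5 \cdot \frac{1}{3} = - \frac{1}{6} + \frac{5}{3} = \frac{3}{2} \approx 1.5$)
$C{\left(u \right)} = - \frac{u \left(5 + u\right)}{4}$ ($C{\left(u \right)} = - \frac{u \left(u + 5\right)}{4} = - \frac{u \left(5 + u\right)}{4}$)
$H{\left(O \right)} = -4$ ($H{\left(O \right)} = -5 + 1 = -4$)
$D{\left(r,a \right)} = \left(3 - \frac{a \left(5 + a\right)}{4}\right)^{2}$
$D^{3}{\left(H{\left(X \right)},\left(-2\right)^{2} \right)} = \left(\frac{\left(-12 + \left(-2\right)^{2} \left(5 + \left(-2\right)^{2}\right)\right)^{2}}{16}\right)^{3} = \left(\frac{\left(-12 + 4 \left(5 + 4\right)\right)^{2}}{16}\right)^{3} = \left(\frac{\left(-12 + 4 \cdot 9\right)^{2}}{16}\right)^{3} = \left(\frac{\left(-12 + 36\right)^{2}}{16}\right)^{3} = \left(\frac{24^{2}}{16}\right)^{3} = \left(\frac{1}{16} \cdot 576\right)^{3} = 36^{3} = 46656$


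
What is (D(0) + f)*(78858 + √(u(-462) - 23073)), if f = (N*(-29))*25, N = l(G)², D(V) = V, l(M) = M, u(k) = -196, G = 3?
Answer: -514548450 - 6525*I*√23269 ≈ -5.1455e+8 - 9.9534e+5*I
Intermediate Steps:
N = 9 (N = 3² = 9)
f = -6525 (f = (9*(-29))*25 = -261*25 = -6525)
(D(0) + f)*(78858 + √(u(-462) - 23073)) = (0 - 6525)*(78858 + √(-196 - 23073)) = -6525*(78858 + √(-23269)) = -6525*(78858 + I*√23269) = -514548450 - 6525*I*√23269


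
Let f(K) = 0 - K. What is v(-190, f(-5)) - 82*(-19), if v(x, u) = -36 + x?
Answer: 1332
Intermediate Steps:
f(K) = -K
v(-190, f(-5)) - 82*(-19) = (-36 - 190) - 82*(-19) = -226 + 1558 = 1332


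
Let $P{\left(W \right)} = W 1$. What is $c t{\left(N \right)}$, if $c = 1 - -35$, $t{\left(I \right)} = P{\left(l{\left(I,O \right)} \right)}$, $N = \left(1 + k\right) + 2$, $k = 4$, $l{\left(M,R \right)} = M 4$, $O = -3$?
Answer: $1008$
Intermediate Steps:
$l{\left(M,R \right)} = 4 M$
$P{\left(W \right)} = W$
$N = 7$ ($N = \left(1 + 4\right) + 2 = 5 + 2 = 7$)
$t{\left(I \right)} = 4 I$
$c = 36$ ($c = 1 + 35 = 36$)
$c t{\left(N \right)} = 36 \cdot 4 \cdot 7 = 36 \cdot 28 = 1008$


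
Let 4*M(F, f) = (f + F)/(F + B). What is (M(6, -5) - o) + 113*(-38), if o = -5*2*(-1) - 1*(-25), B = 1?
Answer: -121211/28 ≈ -4329.0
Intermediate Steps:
M(F, f) = (F + f)/(4*(1 + F)) (M(F, f) = ((f + F)/(F + 1))/4 = ((F + f)/(1 + F))/4 = (F + f)/(4*(1 + F)))
o = 35 (o = -10*(-1) + 25 = 10 + 25 = 35)
(M(6, -5) - o) + 113*(-38) = ((6 - 5)/(4*(1 + 6)) - 1*35) + 113*(-38) = ((¼)*1/7 - 35) - 4294 = ((¼)*(⅐)*1 - 35) - 4294 = (1/28 - 35) - 4294 = -979/28 - 4294 = -121211/28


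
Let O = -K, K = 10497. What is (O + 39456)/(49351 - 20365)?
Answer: 9653/9662 ≈ 0.99907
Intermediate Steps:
O = -10497 (O = -1*10497 = -10497)
(O + 39456)/(49351 - 20365) = (-10497 + 39456)/(49351 - 20365) = 28959/28986 = 28959*(1/28986) = 9653/9662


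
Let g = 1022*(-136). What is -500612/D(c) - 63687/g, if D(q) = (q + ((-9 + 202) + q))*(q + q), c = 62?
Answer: -16769413627/1365874384 ≈ -12.277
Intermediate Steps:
g = -138992
D(q) = 2*q*(193 + 2*q) (D(q) = (q + (193 + q))*(2*q) = (193 + 2*q)*(2*q) = 2*q*(193 + 2*q))
-500612/D(c) - 63687/g = -500612*1/(124*(193 + 2*62)) - 63687/(-138992) = -500612*1/(124*(193 + 124)) - 63687*(-1/138992) = -500612/(2*62*317) + 63687/138992 = -500612/39308 + 63687/138992 = -500612*1/39308 + 63687/138992 = -125153/9827 + 63687/138992 = -16769413627/1365874384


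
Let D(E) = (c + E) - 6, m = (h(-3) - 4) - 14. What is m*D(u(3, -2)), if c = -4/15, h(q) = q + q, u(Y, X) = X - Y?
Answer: 1352/5 ≈ 270.40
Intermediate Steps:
h(q) = 2*q
c = -4/15 (c = -4*1/15 = -4/15 ≈ -0.26667)
m = -24 (m = (2*(-3) - 4) - 14 = (-6 - 4) - 14 = -10 - 14 = -24)
D(E) = -94/15 + E (D(E) = (-4/15 + E) - 6 = -94/15 + E)
m*D(u(3, -2)) = -24*(-94/15 + (-2 - 1*3)) = -24*(-94/15 + (-2 - 3)) = -24*(-94/15 - 5) = -24*(-169/15) = 1352/5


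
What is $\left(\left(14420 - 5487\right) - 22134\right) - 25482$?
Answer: $-38683$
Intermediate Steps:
$\left(\left(14420 - 5487\right) - 22134\right) - 25482 = \left(8933 - 22134\right) - 25482 = -13201 - 25482 = -38683$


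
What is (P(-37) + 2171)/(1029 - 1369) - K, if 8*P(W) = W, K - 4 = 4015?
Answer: -10949011/2720 ≈ -4025.4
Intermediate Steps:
K = 4019 (K = 4 + 4015 = 4019)
P(W) = W/8
(P(-37) + 2171)/(1029 - 1369) - K = ((⅛)*(-37) + 2171)/(1029 - 1369) - 1*4019 = (-37/8 + 2171)/(-340) - 4019 = (17331/8)*(-1/340) - 4019 = -17331/2720 - 4019 = -10949011/2720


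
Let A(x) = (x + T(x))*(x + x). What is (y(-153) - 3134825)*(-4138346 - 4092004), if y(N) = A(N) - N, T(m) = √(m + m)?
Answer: 25414119168900 + 7555461300*I*√34 ≈ 2.5414e+13 + 4.4056e+10*I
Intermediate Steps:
T(m) = √2*√m (T(m) = √(2*m) = √2*√m)
A(x) = 2*x*(x + √2*√x) (A(x) = (x + √2*√x)*(x + x) = (x + √2*√x)*(2*x) = 2*x*(x + √2*√x))
y(N) = -N + 2*N*(N + √2*√N) (y(N) = 2*N*(N + √2*√N) - N = -N + 2*N*(N + √2*√N))
(y(-153) - 3134825)*(-4138346 - 4092004) = (-153*(-1 + 2*(-153) + 2*√2*√(-153)) - 3134825)*(-4138346 - 4092004) = (-153*(-1 - 306 + 2*√2*(3*I*√17)) - 3134825)*(-8230350) = (-153*(-1 - 306 + 6*I*√34) - 3134825)*(-8230350) = (-153*(-307 + 6*I*√34) - 3134825)*(-8230350) = ((46971 - 918*I*√34) - 3134825)*(-8230350) = (-3087854 - 918*I*√34)*(-8230350) = 25414119168900 + 7555461300*I*√34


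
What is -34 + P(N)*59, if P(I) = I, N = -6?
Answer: -388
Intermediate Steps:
-34 + P(N)*59 = -34 - 6*59 = -34 - 354 = -388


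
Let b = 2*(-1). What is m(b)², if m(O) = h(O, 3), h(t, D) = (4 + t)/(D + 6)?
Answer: 4/81 ≈ 0.049383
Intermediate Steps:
h(t, D) = (4 + t)/(6 + D)
b = -2
m(O) = 4/9 + O/9 (m(O) = (4 + O)/(6 + 3) = (4 + O)/9 = 4/9 + O/9)
m(b)² = (4/9 + (⅑)*(-2))² = (4/9 - 2/9)² = (2/9)² = 4/81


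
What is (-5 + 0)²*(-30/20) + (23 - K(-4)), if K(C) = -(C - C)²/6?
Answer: -29/2 ≈ -14.500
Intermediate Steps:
K(C) = 0 (K(C) = -1*0²*(⅙) = -1*0*(⅙) = 0*(⅙) = 0)
(-5 + 0)²*(-30/20) + (23 - K(-4)) = (-5 + 0)²*(-30/20) + (23 - 1*0) = (-5)²*(-30*1/20) + (23 + 0) = 25*(-3/2) + 23 = -75/2 + 23 = -29/2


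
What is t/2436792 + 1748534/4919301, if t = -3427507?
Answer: -4200041649893/3995771107464 ≈ -1.0511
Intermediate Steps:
t/2436792 + 1748534/4919301 = -3427507/2436792 + 1748534/4919301 = -4200041649893/3995771107464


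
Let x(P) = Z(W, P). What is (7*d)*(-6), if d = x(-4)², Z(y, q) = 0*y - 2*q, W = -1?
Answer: -2688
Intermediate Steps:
Z(y, q) = -2*q (Z(y, q) = 0 - 2*q = -2*q)
x(P) = -2*P
d = 64 (d = (-2*(-4))² = 8² = 64)
(7*d)*(-6) = (7*64)*(-6) = 448*(-6) = -2688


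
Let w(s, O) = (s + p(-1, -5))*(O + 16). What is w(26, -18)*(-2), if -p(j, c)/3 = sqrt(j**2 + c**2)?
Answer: 104 - 12*sqrt(26) ≈ 42.812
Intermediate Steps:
p(j, c) = -3*sqrt(c**2 + j**2) (p(j, c) = -3*sqrt(j**2 + c**2) = -3*sqrt(c**2 + j**2))
w(s, O) = (16 + O)*(s - 3*sqrt(26)) (w(s, O) = (s - 3*sqrt((-5)**2 + (-1)**2))*(O + 16) = (s - 3*sqrt(25 + 1))*(16 + O) = (s - 3*sqrt(26))*(16 + O) = (16 + O)*(s - 3*sqrt(26)))
w(26, -18)*(-2) = (-48*sqrt(26) + 16*26 - 18*26 - 3*(-18)*sqrt(26))*(-2) = (-48*sqrt(26) + 416 - 468 + 54*sqrt(26))*(-2) = (-52 + 6*sqrt(26))*(-2) = 104 - 12*sqrt(26)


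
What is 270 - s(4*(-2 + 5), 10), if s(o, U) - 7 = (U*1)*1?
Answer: 253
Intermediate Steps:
s(o, U) = 7 + U (s(o, U) = 7 + (U*1)*1 = 7 + U*1 = 7 + U)
270 - s(4*(-2 + 5), 10) = 270 - (7 + 10) = 270 - 1*17 = 270 - 17 = 253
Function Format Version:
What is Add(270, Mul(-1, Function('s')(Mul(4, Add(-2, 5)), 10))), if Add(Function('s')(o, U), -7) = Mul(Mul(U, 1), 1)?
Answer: 253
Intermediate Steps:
Function('s')(o, U) = Add(7, U) (Function('s')(o, U) = Add(7, Mul(Mul(U, 1), 1)) = Add(7, Mul(U, 1)) = Add(7, U))
Add(270, Mul(-1, Function('s')(Mul(4, Add(-2, 5)), 10))) = Add(270, Mul(-1, Add(7, 10))) = Add(270, Mul(-1, 17)) = Add(270, -17) = 253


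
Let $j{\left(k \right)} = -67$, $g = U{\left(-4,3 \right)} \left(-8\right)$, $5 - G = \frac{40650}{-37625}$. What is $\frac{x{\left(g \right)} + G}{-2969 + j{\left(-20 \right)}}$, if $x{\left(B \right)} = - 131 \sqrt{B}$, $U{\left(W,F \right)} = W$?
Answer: $- \frac{9151}{4569180} + \frac{131 \sqrt{2}}{759} \approx 0.24208$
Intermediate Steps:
$G = \frac{9151}{1505}$ ($G = 5 - \frac{40650}{-37625} = 5 - 40650 \left(- \frac{1}{37625}\right) = 5 - - \frac{1626}{1505} = 5 + \frac{1626}{1505} = \frac{9151}{1505} \approx 6.0804$)
$g = 32$ ($g = \left(-4\right) \left(-8\right) = 32$)
$\frac{x{\left(g \right)} + G}{-2969 + j{\left(-20 \right)}} = \frac{- 131 \sqrt{32} + \frac{9151}{1505}}{-2969 - 67} = \frac{- 131 \cdot 4 \sqrt{2} + \frac{9151}{1505}}{-3036} = \left(- 524 \sqrt{2} + \frac{9151}{1505}\right) \left(- \frac{1}{3036}\right) = \left(\frac{9151}{1505} - 524 \sqrt{2}\right) \left(- \frac{1}{3036}\right) = - \frac{9151}{4569180} + \frac{131 \sqrt{2}}{759}$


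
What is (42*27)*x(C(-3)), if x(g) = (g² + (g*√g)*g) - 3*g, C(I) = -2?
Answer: 11340 + 4536*I*√2 ≈ 11340.0 + 6414.9*I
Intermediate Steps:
x(g) = g² + g^(5/2) - 3*g (x(g) = (g² + g^(3/2)*g) - 3*g = (g² + g^(5/2)) - 3*g = g² + g^(5/2) - 3*g)
(42*27)*x(C(-3)) = (42*27)*((-2)² + (-2)^(5/2) - 3*(-2)) = 1134*(4 + 4*I*√2 + 6) = 1134*(10 + 4*I*√2) = 11340 + 4536*I*√2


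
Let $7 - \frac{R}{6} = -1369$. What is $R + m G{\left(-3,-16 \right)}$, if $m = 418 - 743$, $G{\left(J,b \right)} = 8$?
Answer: $5656$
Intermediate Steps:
$R = 8256$ ($R = 42 - -8214 = 42 + 8214 = 8256$)
$m = -325$ ($m = 418 - 743 = -325$)
$R + m G{\left(-3,-16 \right)} = 8256 - 2600 = 5656$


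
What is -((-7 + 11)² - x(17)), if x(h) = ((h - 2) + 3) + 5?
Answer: 7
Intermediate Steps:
x(h) = 6 + h (x(h) = ((-2 + h) + 3) + 5 = (1 + h) + 5 = 6 + h)
-((-7 + 11)² - x(17)) = -((-7 + 11)² - (6 + 17)) = -(4² - 1*23) = -(16 - 23) = -1*(-7) = 7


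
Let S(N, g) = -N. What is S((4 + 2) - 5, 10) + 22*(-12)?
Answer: -265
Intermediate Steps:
S((4 + 2) - 5, 10) + 22*(-12) = -((4 + 2) - 5) + 22*(-12) = -(6 - 5) - 264 = -1*1 - 264 = -1 - 264 = -265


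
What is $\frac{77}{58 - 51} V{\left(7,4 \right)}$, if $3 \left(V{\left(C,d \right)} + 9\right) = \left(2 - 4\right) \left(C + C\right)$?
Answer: $- \frac{605}{3} \approx -201.67$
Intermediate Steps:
$V{\left(C,d \right)} = -9 - \frac{4 C}{3}$ ($V{\left(C,d \right)} = -9 + \frac{\left(2 - 4\right) \left(C + C\right)}{3} = -9 + \frac{\left(-2\right) 2 C}{3} = -9 + \frac{\left(-4\right) C}{3} = -9 - \frac{4 C}{3}$)
$\frac{77}{58 - 51} V{\left(7,4 \right)} = \frac{77}{58 - 51} \left(-9 - \frac{28}{3}\right) = \frac{77}{7} \left(-9 - \frac{28}{3}\right) = 77 \cdot \frac{1}{7} \left(- \frac{55}{3}\right) = 11 \left(- \frac{55}{3}\right) = - \frac{605}{3}$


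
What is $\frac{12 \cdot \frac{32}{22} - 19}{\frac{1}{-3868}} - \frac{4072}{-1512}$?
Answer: $\frac{12433483}{2079} \approx 5980.5$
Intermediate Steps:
$\frac{12 \cdot \frac{32}{22} - 19}{\frac{1}{-3868}} - \frac{4072}{-1512} = \frac{12 \cdot 32 \cdot \frac{1}{22} - 19}{- \frac{1}{3868}} - - \frac{509}{189} = \left(12 \cdot \frac{16}{11} - 19\right) \left(-3868\right) + \frac{509}{189} = \left(\frac{192}{11} - 19\right) \left(-3868\right) + \frac{509}{189} = \left(- \frac{17}{11}\right) \left(-3868\right) + \frac{509}{189} = \frac{65756}{11} + \frac{509}{189} = \frac{12433483}{2079}$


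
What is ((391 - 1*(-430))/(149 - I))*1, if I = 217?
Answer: -821/68 ≈ -12.074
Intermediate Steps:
((391 - 1*(-430))/(149 - I))*1 = ((391 - 1*(-430))/(149 - 1*217))*1 = ((391 + 430)/(149 - 217))*1 = (821/(-68))*1 = (821*(-1/68))*1 = -821/68*1 = -821/68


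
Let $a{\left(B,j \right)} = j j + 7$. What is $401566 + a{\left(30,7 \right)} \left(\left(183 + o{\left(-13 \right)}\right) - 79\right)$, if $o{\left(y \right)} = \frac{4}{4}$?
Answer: $407446$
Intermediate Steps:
$o{\left(y \right)} = 1$ ($o{\left(y \right)} = 4 \cdot \frac{1}{4} = 1$)
$a{\left(B,j \right)} = 7 + j^{2}$ ($a{\left(B,j \right)} = j^{2} + 7 = 7 + j^{2}$)
$401566 + a{\left(30,7 \right)} \left(\left(183 + o{\left(-13 \right)}\right) - 79\right) = 401566 + \left(7 + 7^{2}\right) \left(\left(183 + 1\right) - 79\right) = 401566 + \left(7 + 49\right) \left(184 - 79\right) = 401566 + 56 \cdot 105 = 401566 + 5880 = 407446$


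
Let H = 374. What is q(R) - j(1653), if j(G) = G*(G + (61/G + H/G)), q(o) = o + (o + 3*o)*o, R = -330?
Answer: -2297574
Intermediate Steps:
q(o) = o + 4*o² (q(o) = o + (4*o)*o = o + 4*o²)
j(G) = G*(G + 435/G) (j(G) = G*(G + (61/G + 374/G)) = G*(G + 435/G))
q(R) - j(1653) = -330*(1 + 4*(-330)) - (435 + 1653²) = -330*(1 - 1320) - (435 + 2732409) = -330*(-1319) - 1*2732844 = 435270 - 2732844 = -2297574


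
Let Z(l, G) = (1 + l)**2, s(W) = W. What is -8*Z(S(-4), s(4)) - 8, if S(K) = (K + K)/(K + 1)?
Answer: -1040/9 ≈ -115.56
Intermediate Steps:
S(K) = 2*K/(1 + K) (S(K) = (2*K)/(1 + K) = 2*K/(1 + K))
-8*Z(S(-4), s(4)) - 8 = -8*(1 + 2*(-4)/(1 - 4))**2 - 8 = -8*(1 + 2*(-4)/(-3))**2 - 8 = -8*(1 + 2*(-4)*(-1/3))**2 - 8 = -8*(1 + 8/3)**2 - 8 = -8*(11/3)**2 - 8 = -8*121/9 - 8 = -968/9 - 8 = -1040/9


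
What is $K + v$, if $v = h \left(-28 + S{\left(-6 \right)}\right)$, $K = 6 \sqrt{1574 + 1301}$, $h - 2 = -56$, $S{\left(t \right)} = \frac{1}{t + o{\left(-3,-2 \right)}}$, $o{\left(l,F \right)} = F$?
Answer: $\frac{6075}{4} + 30 \sqrt{115} \approx 1840.5$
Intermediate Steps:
$S{\left(t \right)} = \frac{1}{-2 + t}$ ($S{\left(t \right)} = \frac{1}{t - 2} = \frac{1}{-2 + t}$)
$h = -54$ ($h = 2 - 56 = -54$)
$K = 30 \sqrt{115}$ ($K = 6 \sqrt{2875} = 6 \cdot 5 \sqrt{115} = 30 \sqrt{115} \approx 321.71$)
$v = \frac{6075}{4}$ ($v = - 54 \left(-28 + \frac{1}{-2 - 6}\right) = - 54 \left(-28 + \frac{1}{-8}\right) = - 54 \left(-28 - \frac{1}{8}\right) = \left(-54\right) \left(- \frac{225}{8}\right) = \frac{6075}{4} \approx 1518.8$)
$K + v = 30 \sqrt{115} + \frac{6075}{4} = \frac{6075}{4} + 30 \sqrt{115}$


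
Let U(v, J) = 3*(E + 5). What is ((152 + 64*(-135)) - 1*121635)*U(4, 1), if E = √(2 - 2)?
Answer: -1951845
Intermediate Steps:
E = 0 (E = √0 = 0)
U(v, J) = 15 (U(v, J) = 3*(0 + 5) = 3*5 = 15)
((152 + 64*(-135)) - 1*121635)*U(4, 1) = ((152 + 64*(-135)) - 1*121635)*15 = ((152 - 8640) - 121635)*15 = (-8488 - 121635)*15 = -130123*15 = -1951845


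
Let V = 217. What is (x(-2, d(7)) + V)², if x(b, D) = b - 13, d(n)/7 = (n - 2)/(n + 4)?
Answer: 40804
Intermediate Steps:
d(n) = 7*(-2 + n)/(4 + n) (d(n) = 7*((n - 2)/(n + 4)) = 7*((-2 + n)/(4 + n)) = 7*(-2 + n)/(4 + n))
x(b, D) = -13 + b
(x(-2, d(7)) + V)² = ((-13 - 2) + 217)² = (-15 + 217)² = 202² = 40804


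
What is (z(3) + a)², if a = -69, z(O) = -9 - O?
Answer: 6561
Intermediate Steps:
(z(3) + a)² = ((-9 - 1*3) - 69)² = ((-9 - 3) - 69)² = (-12 - 69)² = (-81)² = 6561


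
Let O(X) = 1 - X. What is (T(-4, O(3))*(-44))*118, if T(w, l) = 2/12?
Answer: -2596/3 ≈ -865.33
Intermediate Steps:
T(w, l) = ⅙ (T(w, l) = 2*(1/12) = ⅙)
(T(-4, O(3))*(-44))*118 = ((⅙)*(-44))*118 = -22/3*118 = -2596/3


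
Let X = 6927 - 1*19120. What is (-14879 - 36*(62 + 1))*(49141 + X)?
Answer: -633547356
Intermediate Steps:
X = -12193 (X = 6927 - 19120 = -12193)
(-14879 - 36*(62 + 1))*(49141 + X) = (-14879 - 36*(62 + 1))*(49141 - 12193) = (-14879 - 36*63)*36948 = (-14879 - 2268)*36948 = -17147*36948 = -633547356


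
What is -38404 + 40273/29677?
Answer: -1139675235/29677 ≈ -38403.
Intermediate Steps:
-38404 + 40273/29677 = -1139675235/29677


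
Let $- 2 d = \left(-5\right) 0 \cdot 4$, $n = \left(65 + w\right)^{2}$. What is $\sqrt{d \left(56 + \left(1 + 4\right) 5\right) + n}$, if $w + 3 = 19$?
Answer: $81$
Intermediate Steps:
$w = 16$ ($w = -3 + 19 = 16$)
$n = 6561$ ($n = \left(65 + 16\right)^{2} = 81^{2} = 6561$)
$d = 0$ ($d = - \frac{\left(-5\right) 0 \cdot 4}{2} = - \frac{0 \cdot 4}{2} = \left(- \frac{1}{2}\right) 0 = 0$)
$\sqrt{d \left(56 + \left(1 + 4\right) 5\right) + n} = \sqrt{0 \left(56 + \left(1 + 4\right) 5\right) + 6561} = \sqrt{0 \left(56 + 5 \cdot 5\right) + 6561} = \sqrt{0 \left(56 + 25\right) + 6561} = \sqrt{0 \cdot 81 + 6561} = \sqrt{0 + 6561} = \sqrt{6561} = 81$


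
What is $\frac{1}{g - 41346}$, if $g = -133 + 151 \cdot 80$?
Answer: $- \frac{1}{29399} \approx -3.4015 \cdot 10^{-5}$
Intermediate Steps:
$g = 11947$ ($g = -133 + 12080 = 11947$)
$\frac{1}{g - 41346} = \frac{1}{11947 - 41346} = \frac{1}{-29399} = - \frac{1}{29399}$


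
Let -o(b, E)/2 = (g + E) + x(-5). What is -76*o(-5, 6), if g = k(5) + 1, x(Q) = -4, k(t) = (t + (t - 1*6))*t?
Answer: 3496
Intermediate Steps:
k(t) = t*(-6 + 2*t) (k(t) = (t + (t - 6))*t = (t + (-6 + t))*t = (-6 + 2*t)*t = t*(-6 + 2*t))
g = 21 (g = 2*5*(-3 + 5) + 1 = 2*5*2 + 1 = 20 + 1 = 21)
o(b, E) = -34 - 2*E (o(b, E) = -2*((21 + E) - 4) = -2*(17 + E) = -34 - 2*E)
-76*o(-5, 6) = -76*(-34 - 2*6) = -76*(-34 - 12) = -76*(-46) = 3496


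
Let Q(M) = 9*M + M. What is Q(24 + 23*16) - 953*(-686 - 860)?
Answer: 1477258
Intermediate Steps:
Q(M) = 10*M
Q(24 + 23*16) - 953*(-686 - 860) = 10*(24 + 23*16) - 953*(-686 - 860) = 10*(24 + 368) - 953*(-1546) = 10*392 - 1*(-1473338) = 3920 + 1473338 = 1477258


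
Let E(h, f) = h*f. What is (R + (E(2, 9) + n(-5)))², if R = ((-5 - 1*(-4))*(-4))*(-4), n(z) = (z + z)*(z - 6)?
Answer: 12544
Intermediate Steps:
n(z) = 2*z*(-6 + z) (n(z) = (2*z)*(-6 + z) = 2*z*(-6 + z))
E(h, f) = f*h
R = -16 (R = ((-5 + 4)*(-4))*(-4) = -1*(-4)*(-4) = 4*(-4) = -16)
(R + (E(2, 9) + n(-5)))² = (-16 + (9*2 + 2*(-5)*(-6 - 5)))² = (-16 + (18 + 2*(-5)*(-11)))² = (-16 + (18 + 110))² = (-16 + 128)² = 112² = 12544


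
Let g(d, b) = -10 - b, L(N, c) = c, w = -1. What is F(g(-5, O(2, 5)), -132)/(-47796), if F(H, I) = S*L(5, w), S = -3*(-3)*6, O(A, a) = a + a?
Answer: 9/7966 ≈ 0.0011298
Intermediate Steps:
O(A, a) = 2*a
S = 54 (S = 9*6 = 54)
F(H, I) = -54 (F(H, I) = 54*(-1) = -54)
F(g(-5, O(2, 5)), -132)/(-47796) = -54/(-47796) = -54*(-1/47796) = 9/7966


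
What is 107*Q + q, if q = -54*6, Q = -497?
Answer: -53503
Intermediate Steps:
q = -324
107*Q + q = 107*(-497) - 324 = -53179 - 324 = -53503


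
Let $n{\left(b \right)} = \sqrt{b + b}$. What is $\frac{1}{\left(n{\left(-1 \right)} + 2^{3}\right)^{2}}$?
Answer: $\frac{1}{\left(8 + i \sqrt{2}\right)^{2}} \approx 0.014233 - 0.0051945 i$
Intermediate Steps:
$n{\left(b \right)} = \sqrt{2} \sqrt{b}$ ($n{\left(b \right)} = \sqrt{2 b} = \sqrt{2} \sqrt{b}$)
$\frac{1}{\left(n{\left(-1 \right)} + 2^{3}\right)^{2}} = \frac{1}{\left(\sqrt{2} \sqrt{-1} + 2^{3}\right)^{2}} = \frac{1}{\left(\sqrt{2} i + 8\right)^{2}} = \frac{1}{\left(i \sqrt{2} + 8\right)^{2}} = \frac{1}{\left(8 + i \sqrt{2}\right)^{2}}$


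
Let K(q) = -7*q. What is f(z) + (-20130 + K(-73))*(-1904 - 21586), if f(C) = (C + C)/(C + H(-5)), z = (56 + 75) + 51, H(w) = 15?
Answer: 90787511434/197 ≈ 4.6085e+8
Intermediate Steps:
z = 182 (z = 131 + 51 = 182)
f(C) = 2*C/(15 + C) (f(C) = (C + C)/(C + 15) = (2*C)/(15 + C) = 2*C/(15 + C))
f(z) + (-20130 + K(-73))*(-1904 - 21586) = 2*182/(15 + 182) + (-20130 - 7*(-73))*(-1904 - 21586) = 2*182/197 + (-20130 + 511)*(-23490) = 2*182*(1/197) - 19619*(-23490) = 364/197 + 460850310 = 90787511434/197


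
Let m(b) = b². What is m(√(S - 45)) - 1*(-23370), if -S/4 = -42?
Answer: 23493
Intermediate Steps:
S = 168 (S = -4*(-42) = 168)
m(√(S - 45)) - 1*(-23370) = (√(168 - 45))² - 1*(-23370) = (√123)² + 23370 = 123 + 23370 = 23493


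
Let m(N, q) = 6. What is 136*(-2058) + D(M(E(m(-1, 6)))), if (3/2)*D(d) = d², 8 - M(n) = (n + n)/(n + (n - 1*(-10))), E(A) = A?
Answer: -101585896/363 ≈ -2.7985e+5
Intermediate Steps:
M(n) = 8 - 2*n/(10 + 2*n) (M(n) = 8 - (n + n)/(n + (n - 1*(-10))) = 8 - 2*n/(n + (n + 10)) = 8 - 2*n/(n + (10 + n)) = 8 - 2*n/(10 + 2*n))
D(d) = 2*d²/3
136*(-2058) + D(M(E(m(-1, 6)))) = 136*(-2058) + 2*((40 + 7*6)/(5 + 6))²/3 = -279888 + 2*((40 + 42)/11)²/3 = -279888 + 2*((1/11)*82)²/3 = -279888 + 2*(82/11)²/3 = -279888 + (⅔)*(6724/121) = -279888 + 13448/363 = -101585896/363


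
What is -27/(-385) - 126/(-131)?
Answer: 52047/50435 ≈ 1.0320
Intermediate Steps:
-27/(-385) - 126/(-131) = -27*(-1/385) - 126*(-1/131) = 27/385 + 126/131 = 52047/50435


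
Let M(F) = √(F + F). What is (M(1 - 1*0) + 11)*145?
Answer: 1595 + 145*√2 ≈ 1800.1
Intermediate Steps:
M(F) = √2*√F (M(F) = √(2*F) = √2*√F)
(M(1 - 1*0) + 11)*145 = (√2*√(1 - 1*0) + 11)*145 = (√2*√(1 + 0) + 11)*145 = (√2*√1 + 11)*145 = (√2*1 + 11)*145 = (√2 + 11)*145 = (11 + √2)*145 = 1595 + 145*√2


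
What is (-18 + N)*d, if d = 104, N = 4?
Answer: -1456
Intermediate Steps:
(-18 + N)*d = (-18 + 4)*104 = -14*104 = -1456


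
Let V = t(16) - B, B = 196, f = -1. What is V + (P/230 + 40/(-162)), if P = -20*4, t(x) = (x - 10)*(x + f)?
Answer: -198586/1863 ≈ -106.59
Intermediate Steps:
t(x) = (-1 + x)*(-10 + x) (t(x) = (x - 10)*(x - 1) = (-10 + x)*(-1 + x) = (-1 + x)*(-10 + x))
V = -106 (V = (10 + 16² - 11*16) - 1*196 = (10 + 256 - 176) - 196 = 90 - 196 = -106)
P = -80
V + (P/230 + 40/(-162)) = -106 + (-80/230 + 40/(-162)) = -106 + (-80*1/230 + 40*(-1/162)) = -106 + (-8/23 - 20/81) = -106 - 1108/1863 = -198586/1863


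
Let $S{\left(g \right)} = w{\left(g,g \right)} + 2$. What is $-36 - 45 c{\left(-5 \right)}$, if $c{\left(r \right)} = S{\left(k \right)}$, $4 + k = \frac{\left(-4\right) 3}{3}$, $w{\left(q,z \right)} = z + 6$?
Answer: $-36$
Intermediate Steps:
$w{\left(q,z \right)} = 6 + z$
$k = -8$ ($k = -4 + \frac{\left(-4\right) 3}{3} = -4 - 4 = -8$)
$S{\left(g \right)} = 8 + g$ ($S{\left(g \right)} = \left(6 + g\right) + 2 = 8 + g$)
$c{\left(r \right)} = 0$ ($c{\left(r \right)} = 8 - 8 = 0$)
$-36 - 45 c{\left(-5 \right)} = -36 - 0 = -36 + 0 = -36$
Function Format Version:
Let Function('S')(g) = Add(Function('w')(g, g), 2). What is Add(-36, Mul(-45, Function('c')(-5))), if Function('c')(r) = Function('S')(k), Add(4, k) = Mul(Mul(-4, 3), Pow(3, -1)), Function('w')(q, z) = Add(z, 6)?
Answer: -36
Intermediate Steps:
Function('w')(q, z) = Add(6, z)
k = -8 (k = Add(-4, Mul(Mul(-4, 3), Pow(3, -1))) = Add(-4, Mul(-12, Rational(1, 3))) = Add(-4, -4) = -8)
Function('S')(g) = Add(8, g) (Function('S')(g) = Add(Add(6, g), 2) = Add(8, g))
Function('c')(r) = 0 (Function('c')(r) = Add(8, -8) = 0)
Add(-36, Mul(-45, Function('c')(-5))) = Add(-36, Mul(-45, 0)) = Add(-36, 0) = -36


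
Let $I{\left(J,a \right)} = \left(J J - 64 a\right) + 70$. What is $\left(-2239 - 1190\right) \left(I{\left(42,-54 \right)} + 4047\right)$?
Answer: $-32016573$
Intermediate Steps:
$I{\left(J,a \right)} = 70 + J^{2} - 64 a$ ($I{\left(J,a \right)} = \left(J^{2} - 64 a\right) + 70 = 70 + J^{2} - 64 a$)
$\left(-2239 - 1190\right) \left(I{\left(42,-54 \right)} + 4047\right) = \left(-2239 - 1190\right) \left(\left(70 + 42^{2} - -3456\right) + 4047\right) = - 3429 \left(\left(70 + 1764 + 3456\right) + 4047\right) = - 3429 \left(5290 + 4047\right) = \left(-3429\right) 9337 = -32016573$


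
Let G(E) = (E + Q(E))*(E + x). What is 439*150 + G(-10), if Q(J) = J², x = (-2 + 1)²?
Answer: 65040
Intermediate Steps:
x = 1 (x = (-1)² = 1)
G(E) = (1 + E)*(E + E²) (G(E) = (E + E²)*(E + 1) = (E + E²)*(1 + E) = (1 + E)*(E + E²))
439*150 + G(-10) = 439*150 - 10*(1 + (-10)² + 2*(-10)) = 65850 - 10*(1 + 100 - 20) = 65850 - 10*81 = 65850 - 810 = 65040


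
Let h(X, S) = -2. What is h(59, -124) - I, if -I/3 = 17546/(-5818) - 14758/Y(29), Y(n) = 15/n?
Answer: -1245160323/14545 ≈ -85608.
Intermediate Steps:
I = 1245131233/14545 (I = -3*(17546/(-5818) - 14758/(15/29)) = -3*(17546*(-1/5818) - 14758/(15*(1/29))) = -3*(-8773/2909 - 14758/15/29) = -3*(-8773/2909 - 14758*29/15) = -3*(-8773/2909 - 427982/15) = -3*(-1245131233/43635) = 1245131233/14545 ≈ 85606.)
h(59, -124) - I = -2 - 1*1245131233/14545 = -2 - 1245131233/14545 = -1245160323/14545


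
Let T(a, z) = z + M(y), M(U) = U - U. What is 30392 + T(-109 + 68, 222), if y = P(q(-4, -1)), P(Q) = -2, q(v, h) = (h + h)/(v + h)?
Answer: 30614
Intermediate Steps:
q(v, h) = 2*h/(h + v) (q(v, h) = (2*h)/(h + v) = 2*h/(h + v))
y = -2
M(U) = 0
T(a, z) = z (T(a, z) = z + 0 = z)
30392 + T(-109 + 68, 222) = 30392 + 222 = 30614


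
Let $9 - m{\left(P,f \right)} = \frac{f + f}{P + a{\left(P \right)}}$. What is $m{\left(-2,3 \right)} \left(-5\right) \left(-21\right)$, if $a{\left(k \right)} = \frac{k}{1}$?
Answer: $\frac{2205}{2} \approx 1102.5$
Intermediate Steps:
$a{\left(k \right)} = k$ ($a{\left(k \right)} = k 1 = k$)
$m{\left(P,f \right)} = 9 - \frac{f}{P}$ ($m{\left(P,f \right)} = 9 - \frac{f + f}{P + P} = 9 - \frac{2 f}{2 P} = 9 - 2 f \frac{1}{2 P} = 9 - \frac{f}{P}$)
$m{\left(-2,3 \right)} \left(-5\right) \left(-21\right) = \left(9 - \frac{3}{-2}\right) \left(-5\right) \left(-21\right) = \left(9 - 3 \left(- \frac{1}{2}\right)\right) \left(-5\right) \left(-21\right) = \left(9 + \frac{3}{2}\right) \left(-5\right) \left(-21\right) = \frac{21}{2} \left(-5\right) \left(-21\right) = \left(- \frac{105}{2}\right) \left(-21\right) = \frac{2205}{2}$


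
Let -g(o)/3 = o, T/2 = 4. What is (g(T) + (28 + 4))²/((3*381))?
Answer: 64/1143 ≈ 0.055993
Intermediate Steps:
T = 8 (T = 2*4 = 8)
g(o) = -3*o
(g(T) + (28 + 4))²/((3*381)) = (-3*8 + (28 + 4))²/((3*381)) = (-24 + 32)²/1143 = 8²*(1/1143) = 64*(1/1143) = 64/1143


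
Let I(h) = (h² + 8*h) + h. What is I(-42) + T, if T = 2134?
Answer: 3520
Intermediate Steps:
I(h) = h² + 9*h
I(-42) + T = -42*(9 - 42) + 2134 = -42*(-33) + 2134 = 1386 + 2134 = 3520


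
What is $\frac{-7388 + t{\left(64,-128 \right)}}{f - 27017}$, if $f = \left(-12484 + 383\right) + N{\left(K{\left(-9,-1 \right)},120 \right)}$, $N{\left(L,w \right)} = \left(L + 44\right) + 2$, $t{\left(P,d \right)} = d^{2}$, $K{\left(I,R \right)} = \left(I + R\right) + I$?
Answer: $- \frac{692}{3007} \approx -0.23013$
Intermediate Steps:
$K{\left(I,R \right)} = R + 2 I$
$N{\left(L,w \right)} = 46 + L$ ($N{\left(L,w \right)} = \left(44 + L\right) + 2 = 46 + L$)
$f = -12074$ ($f = \left(-12484 + 383\right) + \left(46 + \left(-1 + 2 \left(-9\right)\right)\right) = -12101 + \left(46 - 19\right) = -12101 + 27 = -12074$)
$\frac{-7388 + t{\left(64,-128 \right)}}{f - 27017} = \frac{-7388 + \left(-128\right)^{2}}{-12074 - 27017} = \frac{-7388 + 16384}{-39091} = 8996 \left(- \frac{1}{39091}\right) = - \frac{692}{3007}$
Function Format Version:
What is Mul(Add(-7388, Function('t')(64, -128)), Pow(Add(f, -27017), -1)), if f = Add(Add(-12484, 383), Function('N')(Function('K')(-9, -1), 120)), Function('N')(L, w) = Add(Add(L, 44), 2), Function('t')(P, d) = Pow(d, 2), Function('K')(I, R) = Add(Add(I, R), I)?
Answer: Rational(-692, 3007) ≈ -0.23013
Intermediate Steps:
Function('K')(I, R) = Add(R, Mul(2, I))
Function('N')(L, w) = Add(46, L) (Function('N')(L, w) = Add(Add(44, L), 2) = Add(46, L))
f = -12074 (f = Add(Add(-12484, 383), Add(46, Add(-1, Mul(2, -9)))) = Add(-12101, Add(46, Add(-1, -18))) = Add(-12101, Add(46, -19)) = Add(-12101, 27) = -12074)
Mul(Add(-7388, Function('t')(64, -128)), Pow(Add(f, -27017), -1)) = Mul(Add(-7388, Pow(-128, 2)), Pow(Add(-12074, -27017), -1)) = Mul(Add(-7388, 16384), Pow(-39091, -1)) = Mul(8996, Rational(-1, 39091)) = Rational(-692, 3007)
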